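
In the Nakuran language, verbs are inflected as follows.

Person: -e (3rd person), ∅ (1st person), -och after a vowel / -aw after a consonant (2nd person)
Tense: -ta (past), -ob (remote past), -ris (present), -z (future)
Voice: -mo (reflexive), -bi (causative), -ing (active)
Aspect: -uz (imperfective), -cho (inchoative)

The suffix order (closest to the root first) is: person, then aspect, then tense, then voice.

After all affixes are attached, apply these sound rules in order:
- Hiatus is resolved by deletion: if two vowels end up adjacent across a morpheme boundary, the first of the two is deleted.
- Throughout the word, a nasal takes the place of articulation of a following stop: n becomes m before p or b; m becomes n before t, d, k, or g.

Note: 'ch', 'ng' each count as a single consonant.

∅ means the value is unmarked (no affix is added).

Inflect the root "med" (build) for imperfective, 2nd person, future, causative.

medawuzzbi

Attach person 2nd person -aw (after consonant 'd') → medaw.
Attach aspect imperfective -uz → medawuz.
Attach tense future -z → medawuzz.
Attach voice causative -bi → medawuzzbi.
Vowel deletion: no change.
Nasal assimilation: no change.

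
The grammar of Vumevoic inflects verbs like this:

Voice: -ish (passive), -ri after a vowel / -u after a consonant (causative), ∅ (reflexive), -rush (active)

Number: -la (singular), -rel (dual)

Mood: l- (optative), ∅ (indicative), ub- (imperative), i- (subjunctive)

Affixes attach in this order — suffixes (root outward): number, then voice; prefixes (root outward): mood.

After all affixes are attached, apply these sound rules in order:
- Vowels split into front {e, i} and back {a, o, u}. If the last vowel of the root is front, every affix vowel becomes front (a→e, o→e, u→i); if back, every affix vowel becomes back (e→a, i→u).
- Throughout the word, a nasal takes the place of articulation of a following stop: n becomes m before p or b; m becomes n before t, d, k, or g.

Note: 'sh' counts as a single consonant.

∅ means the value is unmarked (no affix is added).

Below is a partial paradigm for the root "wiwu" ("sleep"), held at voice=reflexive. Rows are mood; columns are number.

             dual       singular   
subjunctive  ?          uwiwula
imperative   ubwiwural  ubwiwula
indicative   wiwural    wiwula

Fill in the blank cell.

uwiwural

Attach number dual -rel → wiwurel.
Attach mood subjunctive i- → iwiwurel.
voice = reflexive: zero marking, form stays iwiwurel.
Apply vowel harmony: iwiwurel → uwiwural.
Nasal assimilation: no change.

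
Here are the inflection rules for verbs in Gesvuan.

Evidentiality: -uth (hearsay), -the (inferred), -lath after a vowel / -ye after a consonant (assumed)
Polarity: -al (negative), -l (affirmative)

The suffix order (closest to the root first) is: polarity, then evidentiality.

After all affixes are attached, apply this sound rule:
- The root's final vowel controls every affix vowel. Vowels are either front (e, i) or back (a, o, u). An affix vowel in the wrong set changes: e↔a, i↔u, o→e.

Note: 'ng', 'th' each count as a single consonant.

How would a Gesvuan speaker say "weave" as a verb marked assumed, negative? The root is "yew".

yewelye

Attach polarity negative -al → yewal.
Attach evidentiality assumed -ye (after consonant 'l') → yewalye.
Apply vowel harmony: yewalye → yewelye.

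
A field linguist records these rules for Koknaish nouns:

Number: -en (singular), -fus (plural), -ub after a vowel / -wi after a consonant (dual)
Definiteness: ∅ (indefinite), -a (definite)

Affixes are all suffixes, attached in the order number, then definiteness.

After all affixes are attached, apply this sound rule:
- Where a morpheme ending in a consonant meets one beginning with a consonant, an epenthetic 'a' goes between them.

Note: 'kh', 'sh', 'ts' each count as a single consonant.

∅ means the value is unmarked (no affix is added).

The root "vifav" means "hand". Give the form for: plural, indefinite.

Attach number plural -fus → vifavfus.
definiteness = indefinite: zero marking, form stays vifavfus.
Apply epenthesis: vifavfus → vifavafus.

vifavafus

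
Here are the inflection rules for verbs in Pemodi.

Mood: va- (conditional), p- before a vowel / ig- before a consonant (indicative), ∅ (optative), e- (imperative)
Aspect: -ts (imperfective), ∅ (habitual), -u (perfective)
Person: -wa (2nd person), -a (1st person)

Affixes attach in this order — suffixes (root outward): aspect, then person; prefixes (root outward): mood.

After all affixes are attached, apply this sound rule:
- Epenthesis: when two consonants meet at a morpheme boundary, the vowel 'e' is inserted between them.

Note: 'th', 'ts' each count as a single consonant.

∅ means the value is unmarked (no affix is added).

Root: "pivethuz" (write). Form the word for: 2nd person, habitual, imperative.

epivethuzewa

aspect = habitual: zero marking, form stays pivethuz.
Attach person 2nd person -wa → pivethuzwa.
Attach mood imperative e- → epivethuzwa.
Apply epenthesis: epivethuzwa → epivethuzewa.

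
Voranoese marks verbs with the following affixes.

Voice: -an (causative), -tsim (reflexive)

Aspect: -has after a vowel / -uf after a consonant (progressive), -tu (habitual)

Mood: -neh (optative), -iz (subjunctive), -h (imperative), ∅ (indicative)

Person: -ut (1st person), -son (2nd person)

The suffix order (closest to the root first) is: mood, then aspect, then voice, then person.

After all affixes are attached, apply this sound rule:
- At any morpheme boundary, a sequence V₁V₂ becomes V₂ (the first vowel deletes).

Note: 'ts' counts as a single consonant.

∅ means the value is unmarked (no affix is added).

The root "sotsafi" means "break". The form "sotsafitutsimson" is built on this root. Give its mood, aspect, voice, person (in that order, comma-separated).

Segment: sotsafi-tu-tsim-son.
mood: ∅ → indicative.
aspect: -tu → habitual.
voice: -tsim → reflexive.
person: -son → 2nd person.

indicative, habitual, reflexive, 2nd person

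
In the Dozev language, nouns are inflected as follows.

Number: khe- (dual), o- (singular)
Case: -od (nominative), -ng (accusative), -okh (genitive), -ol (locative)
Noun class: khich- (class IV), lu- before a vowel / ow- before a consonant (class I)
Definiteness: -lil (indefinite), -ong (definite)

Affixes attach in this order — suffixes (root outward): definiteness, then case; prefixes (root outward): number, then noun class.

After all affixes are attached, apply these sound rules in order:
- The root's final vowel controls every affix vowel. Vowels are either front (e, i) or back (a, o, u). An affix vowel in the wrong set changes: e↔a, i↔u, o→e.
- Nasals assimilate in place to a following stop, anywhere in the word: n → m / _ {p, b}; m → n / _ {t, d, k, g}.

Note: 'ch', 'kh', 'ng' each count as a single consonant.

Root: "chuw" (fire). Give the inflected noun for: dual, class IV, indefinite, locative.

Attach definiteness indefinite -lil → chuwlil.
Attach case locative -ol → chuwlilol.
Attach number dual khe- → khechuwlilol.
Attach noun class class IV khich- → khichkhechuwlilol.
Apply vowel harmony: khichkhechuwlilol → khuchkhachuwlulol.
Nasal assimilation: no change.

khuchkhachuwlulol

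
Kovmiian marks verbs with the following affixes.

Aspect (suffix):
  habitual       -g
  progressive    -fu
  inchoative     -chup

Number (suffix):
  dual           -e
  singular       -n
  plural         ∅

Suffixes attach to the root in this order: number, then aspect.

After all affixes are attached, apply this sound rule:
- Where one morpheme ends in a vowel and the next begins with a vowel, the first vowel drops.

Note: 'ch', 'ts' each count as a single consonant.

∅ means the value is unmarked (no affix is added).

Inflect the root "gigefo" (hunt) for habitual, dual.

Attach number dual -e → gigefoe.
Attach aspect habitual -g → gigefoeg.
Apply vowel deletion: gigefoeg → gigefeg.

gigefeg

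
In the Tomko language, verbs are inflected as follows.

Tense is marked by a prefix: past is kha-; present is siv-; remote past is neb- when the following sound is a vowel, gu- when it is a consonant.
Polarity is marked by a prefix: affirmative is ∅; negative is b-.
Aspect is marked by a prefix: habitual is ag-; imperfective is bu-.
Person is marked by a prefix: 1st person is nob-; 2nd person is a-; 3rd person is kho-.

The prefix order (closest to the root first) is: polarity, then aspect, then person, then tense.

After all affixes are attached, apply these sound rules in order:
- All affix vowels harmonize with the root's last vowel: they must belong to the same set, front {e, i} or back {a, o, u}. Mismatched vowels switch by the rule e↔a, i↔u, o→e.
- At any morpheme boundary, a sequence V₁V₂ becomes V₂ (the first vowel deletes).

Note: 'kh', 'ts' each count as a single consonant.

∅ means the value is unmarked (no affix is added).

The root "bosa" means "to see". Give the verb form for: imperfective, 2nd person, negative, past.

khabubbosa

Attach polarity negative b- → bbosa.
Attach aspect imperfective bu- → bubbosa.
Attach person 2nd person a- → abubbosa.
Attach tense past kha- → khaabubbosa.
Vowel harmony: no change.
Apply vowel deletion: khaabubbosa → khabubbosa.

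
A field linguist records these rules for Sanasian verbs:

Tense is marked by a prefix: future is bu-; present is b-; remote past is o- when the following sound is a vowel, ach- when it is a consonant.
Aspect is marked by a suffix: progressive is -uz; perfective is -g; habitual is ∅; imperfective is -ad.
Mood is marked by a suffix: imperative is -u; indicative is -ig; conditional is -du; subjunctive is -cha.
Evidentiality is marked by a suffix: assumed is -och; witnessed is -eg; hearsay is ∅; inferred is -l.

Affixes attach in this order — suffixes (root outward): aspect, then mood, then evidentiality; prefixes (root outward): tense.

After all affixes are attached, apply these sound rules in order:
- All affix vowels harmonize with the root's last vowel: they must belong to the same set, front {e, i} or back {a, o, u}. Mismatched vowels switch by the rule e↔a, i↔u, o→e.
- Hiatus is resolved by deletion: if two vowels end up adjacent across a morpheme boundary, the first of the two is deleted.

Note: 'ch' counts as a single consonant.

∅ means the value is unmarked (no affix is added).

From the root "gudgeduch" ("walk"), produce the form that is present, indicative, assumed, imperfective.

Attach aspect imperfective -ad → gudgeduchad.
Attach tense present b- → bgudgeduchad.
Attach mood indicative -ig → bgudgeduchadig.
Attach evidentiality assumed -och → bgudgeduchadigoch.
Apply vowel harmony: bgudgeduchadigoch → bgudgeduchadugoch.
Vowel deletion: no change.

bgudgeduchadugoch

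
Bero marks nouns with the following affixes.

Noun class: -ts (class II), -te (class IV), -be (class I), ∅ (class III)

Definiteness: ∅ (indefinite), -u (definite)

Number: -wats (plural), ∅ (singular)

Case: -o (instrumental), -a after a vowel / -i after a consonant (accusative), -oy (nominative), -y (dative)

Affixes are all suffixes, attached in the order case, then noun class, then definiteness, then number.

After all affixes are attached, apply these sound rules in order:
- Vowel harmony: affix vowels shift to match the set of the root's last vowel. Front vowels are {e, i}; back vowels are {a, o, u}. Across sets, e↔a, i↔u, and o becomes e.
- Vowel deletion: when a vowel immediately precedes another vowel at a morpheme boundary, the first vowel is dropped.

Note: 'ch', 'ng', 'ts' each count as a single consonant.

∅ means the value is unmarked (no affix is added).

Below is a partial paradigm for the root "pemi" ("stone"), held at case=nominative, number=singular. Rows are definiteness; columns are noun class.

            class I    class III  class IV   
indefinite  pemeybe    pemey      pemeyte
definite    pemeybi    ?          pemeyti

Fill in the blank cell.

Attach case nominative -oy → pemioy.
noun class = class III: zero marking, form stays pemioy.
Attach definiteness definite -u → pemioyu.
number = singular: zero marking, form stays pemioyu.
Apply vowel harmony: pemioyu → pemieyi.
Apply vowel deletion: pemieyi → pemeyi.

pemeyi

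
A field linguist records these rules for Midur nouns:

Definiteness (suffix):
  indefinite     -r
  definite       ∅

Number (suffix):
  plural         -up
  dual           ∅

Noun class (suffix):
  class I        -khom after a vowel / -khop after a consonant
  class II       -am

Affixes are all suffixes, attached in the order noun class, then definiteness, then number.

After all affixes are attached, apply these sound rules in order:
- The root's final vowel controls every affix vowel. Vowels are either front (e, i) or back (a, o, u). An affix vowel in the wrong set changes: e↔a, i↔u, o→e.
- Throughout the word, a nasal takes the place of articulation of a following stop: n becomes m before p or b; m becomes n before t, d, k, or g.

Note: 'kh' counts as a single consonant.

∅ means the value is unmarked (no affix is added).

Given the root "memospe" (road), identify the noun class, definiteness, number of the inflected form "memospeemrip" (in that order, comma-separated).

class II, indefinite, plural

Segment: memospe-am-r-up.
noun class: -am → class II.
definiteness: -r → indefinite.
number: -up → plural.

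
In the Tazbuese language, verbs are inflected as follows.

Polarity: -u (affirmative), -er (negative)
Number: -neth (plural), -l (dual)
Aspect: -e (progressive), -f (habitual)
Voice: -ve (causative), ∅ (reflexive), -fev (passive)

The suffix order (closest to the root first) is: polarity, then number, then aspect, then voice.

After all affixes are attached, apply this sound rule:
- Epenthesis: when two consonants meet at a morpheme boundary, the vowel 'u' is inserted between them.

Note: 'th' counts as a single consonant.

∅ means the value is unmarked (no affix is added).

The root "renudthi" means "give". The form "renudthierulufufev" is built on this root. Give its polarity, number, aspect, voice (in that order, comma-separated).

Segment: renudthi-er-l-f-fev.
polarity: -er → negative.
number: -l → dual.
aspect: -f → habitual.
voice: -fev → passive.

negative, dual, habitual, passive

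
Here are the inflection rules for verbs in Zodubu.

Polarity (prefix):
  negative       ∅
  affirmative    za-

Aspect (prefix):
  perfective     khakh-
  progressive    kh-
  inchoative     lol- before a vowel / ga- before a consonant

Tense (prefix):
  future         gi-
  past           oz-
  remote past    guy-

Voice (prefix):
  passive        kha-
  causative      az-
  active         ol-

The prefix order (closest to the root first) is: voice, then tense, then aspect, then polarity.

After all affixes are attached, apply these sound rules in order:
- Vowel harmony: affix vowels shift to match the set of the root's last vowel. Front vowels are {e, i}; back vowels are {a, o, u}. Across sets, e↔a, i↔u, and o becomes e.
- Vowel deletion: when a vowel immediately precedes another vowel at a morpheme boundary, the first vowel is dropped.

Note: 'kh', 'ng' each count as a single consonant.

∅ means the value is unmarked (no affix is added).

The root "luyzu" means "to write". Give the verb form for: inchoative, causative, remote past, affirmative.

Attach voice causative az- → azluyzu.
Attach tense remote past guy- → guyazluyzu.
Attach aspect inchoative ga- (before consonant 'g') → gaguyazluyzu.
Attach polarity affirmative za- → zagaguyazluyzu.
Vowel harmony: no change.
Vowel deletion: no change.

zagaguyazluyzu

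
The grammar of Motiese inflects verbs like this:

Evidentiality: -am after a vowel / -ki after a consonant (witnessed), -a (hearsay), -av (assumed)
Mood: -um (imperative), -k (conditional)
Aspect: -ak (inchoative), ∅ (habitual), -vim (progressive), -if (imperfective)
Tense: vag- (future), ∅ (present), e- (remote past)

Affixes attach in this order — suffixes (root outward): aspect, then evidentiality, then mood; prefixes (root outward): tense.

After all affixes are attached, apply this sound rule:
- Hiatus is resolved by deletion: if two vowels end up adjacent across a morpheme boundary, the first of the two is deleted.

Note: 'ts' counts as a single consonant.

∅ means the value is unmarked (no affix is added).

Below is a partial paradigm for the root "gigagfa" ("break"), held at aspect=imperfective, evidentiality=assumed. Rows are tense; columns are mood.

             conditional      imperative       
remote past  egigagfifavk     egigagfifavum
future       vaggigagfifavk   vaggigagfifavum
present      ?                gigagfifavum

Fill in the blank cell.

Attach aspect imperfective -if → gigagfaif.
Attach evidentiality assumed -av → gigagfaifav.
Attach mood conditional -k → gigagfaifavk.
tense = present: zero marking, form stays gigagfaifavk.
Apply vowel deletion: gigagfaifavk → gigagfifavk.

gigagfifavk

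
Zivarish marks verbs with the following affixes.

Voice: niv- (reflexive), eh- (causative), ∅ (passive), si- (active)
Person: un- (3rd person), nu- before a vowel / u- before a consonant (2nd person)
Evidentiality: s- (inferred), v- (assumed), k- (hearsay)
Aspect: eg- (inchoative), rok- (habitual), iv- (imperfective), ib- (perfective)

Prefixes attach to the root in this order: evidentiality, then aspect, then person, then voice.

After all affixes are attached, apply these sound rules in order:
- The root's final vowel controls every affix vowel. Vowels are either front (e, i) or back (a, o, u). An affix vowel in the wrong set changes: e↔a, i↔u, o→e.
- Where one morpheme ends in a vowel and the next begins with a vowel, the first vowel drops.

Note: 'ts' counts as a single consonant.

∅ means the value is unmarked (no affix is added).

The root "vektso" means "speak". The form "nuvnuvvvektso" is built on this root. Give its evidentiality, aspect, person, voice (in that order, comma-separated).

assumed, imperfective, 2nd person, reflexive

Segment: niv-nu-iv-v-vektso.
evidentiality: v- → assumed.
aspect: iv- → imperfective.
person: nu/u- → 2nd person.
voice: niv- → reflexive.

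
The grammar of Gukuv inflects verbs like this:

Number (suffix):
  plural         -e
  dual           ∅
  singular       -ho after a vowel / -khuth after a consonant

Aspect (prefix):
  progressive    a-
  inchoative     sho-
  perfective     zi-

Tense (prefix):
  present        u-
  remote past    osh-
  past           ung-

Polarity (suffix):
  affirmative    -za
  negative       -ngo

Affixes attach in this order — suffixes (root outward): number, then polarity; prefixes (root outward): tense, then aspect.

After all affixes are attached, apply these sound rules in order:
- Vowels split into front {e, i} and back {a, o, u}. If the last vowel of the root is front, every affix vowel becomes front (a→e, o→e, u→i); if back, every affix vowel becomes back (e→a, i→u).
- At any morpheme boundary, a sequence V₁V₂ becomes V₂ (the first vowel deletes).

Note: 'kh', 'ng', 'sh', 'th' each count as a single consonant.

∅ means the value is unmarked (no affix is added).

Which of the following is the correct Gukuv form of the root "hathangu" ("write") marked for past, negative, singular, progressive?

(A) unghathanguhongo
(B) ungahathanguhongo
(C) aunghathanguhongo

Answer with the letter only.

A

Attach tense past ung- → unghathangu.
Attach aspect progressive a- → aunghathangu.
Attach number singular -ho (after vowel 'u') → aunghathanguho.
Attach polarity negative -ngo → aunghathanguhongo.
Vowel harmony: no change.
Apply vowel deletion: aunghathanguhongo → unghathanguhongo.
So the correct form is unghathanguhongo, option (A).
(B) ungahathanguhongo is wrong: it has the affixes in the wrong order.
(C) aunghathanguhongo is wrong: it fails to apply the sound rule(s).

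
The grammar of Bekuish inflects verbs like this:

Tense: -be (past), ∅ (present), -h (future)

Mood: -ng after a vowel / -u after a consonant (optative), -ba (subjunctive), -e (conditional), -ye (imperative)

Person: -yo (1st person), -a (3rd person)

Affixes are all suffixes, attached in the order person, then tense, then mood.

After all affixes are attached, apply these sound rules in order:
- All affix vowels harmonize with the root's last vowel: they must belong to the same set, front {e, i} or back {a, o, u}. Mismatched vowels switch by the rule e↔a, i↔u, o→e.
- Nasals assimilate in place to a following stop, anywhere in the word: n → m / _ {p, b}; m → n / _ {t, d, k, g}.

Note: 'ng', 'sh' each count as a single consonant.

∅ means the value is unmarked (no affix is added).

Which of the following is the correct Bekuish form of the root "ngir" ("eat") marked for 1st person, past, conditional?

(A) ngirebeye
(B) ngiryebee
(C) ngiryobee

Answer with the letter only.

Attach person 1st person -yo → ngiryo.
Attach tense past -be → ngiryobe.
Attach mood conditional -e → ngiryobee.
Apply vowel harmony: ngiryobee → ngiryebee.
Nasal assimilation: no change.
So the correct form is ngiryebee, option (B).
(C) ngiryobee is wrong: it fails to apply the sound rule(s).
(A) ngirebeye is wrong: it has the affixes in the wrong order.

B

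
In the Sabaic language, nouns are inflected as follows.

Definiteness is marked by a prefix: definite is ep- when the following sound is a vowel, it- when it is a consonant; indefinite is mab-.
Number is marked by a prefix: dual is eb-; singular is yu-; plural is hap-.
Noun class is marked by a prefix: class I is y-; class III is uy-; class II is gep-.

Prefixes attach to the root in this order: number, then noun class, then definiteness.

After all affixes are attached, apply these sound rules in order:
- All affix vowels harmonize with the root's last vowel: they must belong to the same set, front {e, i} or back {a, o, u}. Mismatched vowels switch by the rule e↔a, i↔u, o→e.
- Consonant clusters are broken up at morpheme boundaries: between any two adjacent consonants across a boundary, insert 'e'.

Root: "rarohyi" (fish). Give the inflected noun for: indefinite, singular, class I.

mebeyeyirarohyi

Attach number singular yu- → yurarohyi.
Attach noun class class I y- → yyurarohyi.
Attach definiteness indefinite mab- → mabyyurarohyi.
Apply vowel harmony: mabyyurarohyi → mebyyirarohyi.
Apply epenthesis: mebyyirarohyi → mebeyeyirarohyi.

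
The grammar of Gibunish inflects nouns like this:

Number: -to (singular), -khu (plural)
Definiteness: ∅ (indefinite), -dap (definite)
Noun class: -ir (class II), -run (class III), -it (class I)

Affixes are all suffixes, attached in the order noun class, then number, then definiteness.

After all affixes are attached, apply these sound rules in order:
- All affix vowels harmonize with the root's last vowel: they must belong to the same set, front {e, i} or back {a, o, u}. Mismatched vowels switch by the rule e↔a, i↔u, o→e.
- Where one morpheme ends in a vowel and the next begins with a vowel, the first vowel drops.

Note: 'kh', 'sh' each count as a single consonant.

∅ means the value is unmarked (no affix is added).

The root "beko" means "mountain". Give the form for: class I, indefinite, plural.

bekutkhu

Attach noun class class I -it → bekoit.
Attach number plural -khu → bekoitkhu.
definiteness = indefinite: zero marking, form stays bekoitkhu.
Apply vowel harmony: bekoitkhu → bekoutkhu.
Apply vowel deletion: bekoutkhu → bekutkhu.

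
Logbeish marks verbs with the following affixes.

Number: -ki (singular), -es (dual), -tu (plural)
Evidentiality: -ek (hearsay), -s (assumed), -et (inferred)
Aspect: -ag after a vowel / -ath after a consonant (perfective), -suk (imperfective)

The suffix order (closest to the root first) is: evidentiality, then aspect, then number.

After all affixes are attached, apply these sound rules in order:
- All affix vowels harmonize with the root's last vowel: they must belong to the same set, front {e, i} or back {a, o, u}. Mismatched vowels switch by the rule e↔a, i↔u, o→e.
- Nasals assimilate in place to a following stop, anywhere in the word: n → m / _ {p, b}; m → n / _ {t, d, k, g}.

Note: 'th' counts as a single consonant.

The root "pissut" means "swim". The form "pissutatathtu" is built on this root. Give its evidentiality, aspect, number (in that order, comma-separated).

inferred, perfective, plural

Segment: pissut-et-ath-tu.
evidentiality: -et → inferred.
aspect: -ag/ath → perfective.
number: -tu → plural.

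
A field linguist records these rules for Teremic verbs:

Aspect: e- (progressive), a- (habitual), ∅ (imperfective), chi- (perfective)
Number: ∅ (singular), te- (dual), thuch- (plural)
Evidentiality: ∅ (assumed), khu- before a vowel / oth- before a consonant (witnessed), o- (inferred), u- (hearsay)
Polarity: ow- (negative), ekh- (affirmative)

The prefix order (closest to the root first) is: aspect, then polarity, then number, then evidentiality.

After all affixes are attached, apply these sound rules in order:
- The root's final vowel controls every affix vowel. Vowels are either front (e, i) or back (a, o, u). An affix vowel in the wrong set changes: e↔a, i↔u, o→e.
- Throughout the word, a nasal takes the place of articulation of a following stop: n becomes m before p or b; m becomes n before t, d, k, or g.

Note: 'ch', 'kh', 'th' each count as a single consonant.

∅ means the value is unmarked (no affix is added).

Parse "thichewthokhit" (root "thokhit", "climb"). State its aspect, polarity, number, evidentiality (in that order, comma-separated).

Segment: thuch-ow-thokhit.
aspect: ∅ → imperfective.
polarity: ow- → negative.
number: thuch- → plural.
evidentiality: ∅ → assumed.

imperfective, negative, plural, assumed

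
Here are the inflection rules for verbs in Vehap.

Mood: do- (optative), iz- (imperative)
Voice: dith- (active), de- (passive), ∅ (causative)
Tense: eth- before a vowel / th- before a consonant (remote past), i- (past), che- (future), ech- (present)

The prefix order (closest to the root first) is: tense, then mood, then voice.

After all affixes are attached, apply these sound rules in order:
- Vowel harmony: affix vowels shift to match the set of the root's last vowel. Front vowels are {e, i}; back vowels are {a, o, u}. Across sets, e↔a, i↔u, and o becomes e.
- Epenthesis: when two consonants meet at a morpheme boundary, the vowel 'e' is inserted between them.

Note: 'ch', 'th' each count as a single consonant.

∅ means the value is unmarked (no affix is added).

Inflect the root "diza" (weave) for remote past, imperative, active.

Attach tense remote past th- (before consonant 'd') → thdiza.
Attach mood imperative iz- → izthdiza.
Attach voice active dith- → dithizthdiza.
Apply vowel harmony: dithizthdiza → duthuzthdiza.
Apply epenthesis: duthuzthdiza → duthuzethediza.

duthuzethediza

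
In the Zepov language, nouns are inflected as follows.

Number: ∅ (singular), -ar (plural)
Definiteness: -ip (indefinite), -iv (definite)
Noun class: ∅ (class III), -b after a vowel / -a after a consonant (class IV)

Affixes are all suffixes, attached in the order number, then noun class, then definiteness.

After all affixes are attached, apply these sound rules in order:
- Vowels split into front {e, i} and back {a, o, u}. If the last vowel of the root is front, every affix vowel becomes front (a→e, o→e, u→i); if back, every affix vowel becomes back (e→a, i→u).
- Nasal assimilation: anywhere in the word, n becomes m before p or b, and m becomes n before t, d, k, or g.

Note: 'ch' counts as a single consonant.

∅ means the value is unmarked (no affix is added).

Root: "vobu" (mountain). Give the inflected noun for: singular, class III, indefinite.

number = singular: zero marking, form stays vobu.
noun class = class III: zero marking, form stays vobu.
Attach definiteness indefinite -ip → vobuip.
Apply vowel harmony: vobuip → vobuup.
Nasal assimilation: no change.

vobuup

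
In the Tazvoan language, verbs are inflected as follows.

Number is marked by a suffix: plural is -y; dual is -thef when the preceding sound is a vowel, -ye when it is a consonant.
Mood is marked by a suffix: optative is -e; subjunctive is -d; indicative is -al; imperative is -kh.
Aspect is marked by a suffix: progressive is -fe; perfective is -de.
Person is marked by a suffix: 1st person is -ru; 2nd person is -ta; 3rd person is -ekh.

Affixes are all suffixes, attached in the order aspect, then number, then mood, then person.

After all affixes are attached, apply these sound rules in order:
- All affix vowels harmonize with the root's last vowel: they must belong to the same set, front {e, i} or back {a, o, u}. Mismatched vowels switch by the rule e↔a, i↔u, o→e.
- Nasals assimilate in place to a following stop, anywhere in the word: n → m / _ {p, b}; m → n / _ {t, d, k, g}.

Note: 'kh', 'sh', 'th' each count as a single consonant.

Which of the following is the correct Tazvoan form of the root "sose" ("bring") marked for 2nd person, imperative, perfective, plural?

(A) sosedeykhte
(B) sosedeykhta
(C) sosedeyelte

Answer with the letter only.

Attach aspect perfective -de → sosede.
Attach number plural -y → sosedey.
Attach mood imperative -kh → sosedeykh.
Attach person 2nd person -ta → sosedeykhta.
Apply vowel harmony: sosedeykhta → sosedeykhte.
Nasal assimilation: no change.
So the correct form is sosedeykhte, option (A).
(C) sosedeyelte is wrong: it uses indicative instead of imperative for mood.
(B) sosedeykhta is wrong: it fails to apply the sound rule(s).

A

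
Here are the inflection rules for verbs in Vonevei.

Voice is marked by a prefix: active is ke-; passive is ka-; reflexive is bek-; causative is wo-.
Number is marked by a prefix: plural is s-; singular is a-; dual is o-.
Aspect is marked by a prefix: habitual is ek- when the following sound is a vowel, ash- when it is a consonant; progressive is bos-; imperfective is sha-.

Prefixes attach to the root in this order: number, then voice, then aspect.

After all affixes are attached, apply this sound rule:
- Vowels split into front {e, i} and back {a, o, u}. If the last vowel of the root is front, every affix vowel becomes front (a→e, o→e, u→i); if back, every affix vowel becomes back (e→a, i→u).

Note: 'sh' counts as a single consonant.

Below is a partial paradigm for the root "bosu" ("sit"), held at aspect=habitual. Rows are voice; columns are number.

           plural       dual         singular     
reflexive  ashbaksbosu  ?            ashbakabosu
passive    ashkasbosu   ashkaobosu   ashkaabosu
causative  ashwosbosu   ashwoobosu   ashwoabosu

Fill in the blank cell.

ashbakobosu

Attach number dual o- → obosu.
Attach voice reflexive bek- → bekobosu.
Attach aspect habitual ash- (before consonant 'b') → ashbekobosu.
Apply vowel harmony: ashbekobosu → ashbakobosu.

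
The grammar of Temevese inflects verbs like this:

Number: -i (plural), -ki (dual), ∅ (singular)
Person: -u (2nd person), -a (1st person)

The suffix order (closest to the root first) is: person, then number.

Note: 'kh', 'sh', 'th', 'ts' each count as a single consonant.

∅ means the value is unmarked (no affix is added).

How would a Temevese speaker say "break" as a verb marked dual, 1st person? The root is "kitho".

kithoaki

Attach person 1st person -a → kithoa.
Attach number dual -ki → kithoaki.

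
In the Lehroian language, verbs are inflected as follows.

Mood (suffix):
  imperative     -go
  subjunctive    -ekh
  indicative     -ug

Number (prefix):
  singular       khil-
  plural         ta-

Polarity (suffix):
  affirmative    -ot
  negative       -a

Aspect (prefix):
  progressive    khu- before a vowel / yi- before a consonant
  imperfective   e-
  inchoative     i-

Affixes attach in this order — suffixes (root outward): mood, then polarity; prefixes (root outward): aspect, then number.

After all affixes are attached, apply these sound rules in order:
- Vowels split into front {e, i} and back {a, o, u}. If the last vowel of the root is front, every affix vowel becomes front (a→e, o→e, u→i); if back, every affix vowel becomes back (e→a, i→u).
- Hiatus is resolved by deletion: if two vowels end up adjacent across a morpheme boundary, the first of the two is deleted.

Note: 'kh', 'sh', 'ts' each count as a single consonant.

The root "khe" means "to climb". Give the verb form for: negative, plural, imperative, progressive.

teyikhege

Attach mood imperative -go → khego.
Attach polarity negative -a → khegoa.
Attach aspect progressive yi- (before consonant 'kh') → yikhegoa.
Attach number plural ta- → tayikhegoa.
Apply vowel harmony: tayikhegoa → teyikhegee.
Apply vowel deletion: teyikhegee → teyikhege.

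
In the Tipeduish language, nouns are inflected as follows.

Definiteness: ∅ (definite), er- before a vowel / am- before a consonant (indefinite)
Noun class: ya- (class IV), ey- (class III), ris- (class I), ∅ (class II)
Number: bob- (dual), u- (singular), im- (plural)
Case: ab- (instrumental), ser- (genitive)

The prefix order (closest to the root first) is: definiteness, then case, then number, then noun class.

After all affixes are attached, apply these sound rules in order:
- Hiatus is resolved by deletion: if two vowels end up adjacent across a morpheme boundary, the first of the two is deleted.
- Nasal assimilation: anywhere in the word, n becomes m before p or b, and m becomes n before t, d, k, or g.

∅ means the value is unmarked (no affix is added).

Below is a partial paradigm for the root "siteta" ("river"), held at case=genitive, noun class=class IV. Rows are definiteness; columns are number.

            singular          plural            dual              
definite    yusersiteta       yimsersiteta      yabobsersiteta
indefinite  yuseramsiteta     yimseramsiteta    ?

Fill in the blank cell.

Attach definiteness indefinite am- (before consonant 's') → amsiteta.
Attach case genitive ser- → seramsiteta.
Attach number dual bob- → bobseramsiteta.
Attach noun class class IV ya- → yabobseramsiteta.
Vowel deletion: no change.
Nasal assimilation: no change.

yabobseramsiteta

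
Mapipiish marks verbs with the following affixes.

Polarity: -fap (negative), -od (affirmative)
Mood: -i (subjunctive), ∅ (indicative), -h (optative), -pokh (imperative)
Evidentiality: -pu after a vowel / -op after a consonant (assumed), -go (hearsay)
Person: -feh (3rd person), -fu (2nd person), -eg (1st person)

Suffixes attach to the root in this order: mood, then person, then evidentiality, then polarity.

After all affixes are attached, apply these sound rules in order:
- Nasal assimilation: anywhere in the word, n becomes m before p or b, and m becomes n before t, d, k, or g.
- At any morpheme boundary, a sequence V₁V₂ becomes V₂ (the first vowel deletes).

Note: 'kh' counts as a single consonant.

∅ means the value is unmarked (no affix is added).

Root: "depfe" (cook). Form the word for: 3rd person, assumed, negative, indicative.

depfefehopfap

mood = indicative: zero marking, form stays depfe.
Attach person 3rd person -feh → depfefeh.
Attach evidentiality assumed -op (after consonant 'h') → depfefehop.
Attach polarity negative -fap → depfefehopfap.
Nasal assimilation: no change.
Vowel deletion: no change.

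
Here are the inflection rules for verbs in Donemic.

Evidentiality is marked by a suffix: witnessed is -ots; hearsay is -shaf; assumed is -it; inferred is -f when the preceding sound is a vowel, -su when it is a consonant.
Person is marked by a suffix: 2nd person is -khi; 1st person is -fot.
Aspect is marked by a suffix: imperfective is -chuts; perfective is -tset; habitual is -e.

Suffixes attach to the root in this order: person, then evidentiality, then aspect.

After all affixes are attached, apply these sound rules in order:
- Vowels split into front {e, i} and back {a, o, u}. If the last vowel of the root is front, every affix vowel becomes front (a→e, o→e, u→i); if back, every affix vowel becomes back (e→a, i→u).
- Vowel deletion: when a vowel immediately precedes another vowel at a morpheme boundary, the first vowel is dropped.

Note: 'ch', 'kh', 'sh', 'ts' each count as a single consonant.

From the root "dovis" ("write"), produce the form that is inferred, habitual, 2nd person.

doviskhife

Attach person 2nd person -khi → doviskhi.
Attach evidentiality inferred -f (after vowel 'i') → doviskhif.
Attach aspect habitual -e → doviskhife.
Vowel harmony: no change.
Vowel deletion: no change.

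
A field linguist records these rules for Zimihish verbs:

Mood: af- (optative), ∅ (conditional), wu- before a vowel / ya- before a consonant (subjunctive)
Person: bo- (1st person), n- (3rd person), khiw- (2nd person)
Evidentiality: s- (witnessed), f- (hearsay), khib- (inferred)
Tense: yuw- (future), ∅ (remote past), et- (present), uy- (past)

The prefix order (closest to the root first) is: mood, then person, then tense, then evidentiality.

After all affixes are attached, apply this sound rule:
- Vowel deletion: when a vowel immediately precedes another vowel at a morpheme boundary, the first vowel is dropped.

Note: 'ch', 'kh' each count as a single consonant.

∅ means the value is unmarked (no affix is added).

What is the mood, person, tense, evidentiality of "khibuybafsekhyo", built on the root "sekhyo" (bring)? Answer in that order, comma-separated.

optative, 1st person, past, inferred

Segment: khib-uy-bo-af-sekhyo.
mood: af- → optative.
person: bo- → 1st person.
tense: uy- → past.
evidentiality: khib- → inferred.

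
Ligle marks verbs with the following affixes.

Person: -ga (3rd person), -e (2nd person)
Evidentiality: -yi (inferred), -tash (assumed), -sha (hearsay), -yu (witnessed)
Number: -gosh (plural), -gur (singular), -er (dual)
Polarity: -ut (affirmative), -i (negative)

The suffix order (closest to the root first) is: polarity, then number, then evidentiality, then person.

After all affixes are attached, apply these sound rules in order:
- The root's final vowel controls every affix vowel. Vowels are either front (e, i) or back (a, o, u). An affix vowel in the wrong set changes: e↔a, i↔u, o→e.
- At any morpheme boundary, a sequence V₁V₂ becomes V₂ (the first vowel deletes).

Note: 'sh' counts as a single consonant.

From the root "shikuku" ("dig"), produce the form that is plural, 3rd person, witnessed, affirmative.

shikukutgoshyuga

Attach polarity affirmative -ut → shikukuut.
Attach number plural -gosh → shikukuutgosh.
Attach evidentiality witnessed -yu → shikukuutgoshyu.
Attach person 3rd person -ga → shikukuutgoshyuga.
Vowel harmony: no change.
Apply vowel deletion: shikukuutgoshyuga → shikukutgoshyuga.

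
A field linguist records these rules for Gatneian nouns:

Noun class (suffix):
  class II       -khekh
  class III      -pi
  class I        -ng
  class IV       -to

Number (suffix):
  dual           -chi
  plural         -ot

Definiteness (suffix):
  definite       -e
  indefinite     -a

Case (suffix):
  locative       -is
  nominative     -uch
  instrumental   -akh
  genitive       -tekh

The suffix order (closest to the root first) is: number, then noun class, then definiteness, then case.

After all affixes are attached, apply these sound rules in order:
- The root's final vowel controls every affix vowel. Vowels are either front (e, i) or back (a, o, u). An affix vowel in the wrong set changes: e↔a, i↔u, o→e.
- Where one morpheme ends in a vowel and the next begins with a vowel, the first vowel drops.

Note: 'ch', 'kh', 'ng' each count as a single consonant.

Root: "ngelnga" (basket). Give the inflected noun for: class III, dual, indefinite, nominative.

Attach number dual -chi → ngelngachi.
Attach noun class class III -pi → ngelngachipi.
Attach definiteness indefinite -a → ngelngachipia.
Attach case nominative -uch → ngelngachipiauch.
Apply vowel harmony: ngelngachipiauch → ngelngachupuauch.
Apply vowel deletion: ngelngachupuauch → ngelngachupuch.

ngelngachupuch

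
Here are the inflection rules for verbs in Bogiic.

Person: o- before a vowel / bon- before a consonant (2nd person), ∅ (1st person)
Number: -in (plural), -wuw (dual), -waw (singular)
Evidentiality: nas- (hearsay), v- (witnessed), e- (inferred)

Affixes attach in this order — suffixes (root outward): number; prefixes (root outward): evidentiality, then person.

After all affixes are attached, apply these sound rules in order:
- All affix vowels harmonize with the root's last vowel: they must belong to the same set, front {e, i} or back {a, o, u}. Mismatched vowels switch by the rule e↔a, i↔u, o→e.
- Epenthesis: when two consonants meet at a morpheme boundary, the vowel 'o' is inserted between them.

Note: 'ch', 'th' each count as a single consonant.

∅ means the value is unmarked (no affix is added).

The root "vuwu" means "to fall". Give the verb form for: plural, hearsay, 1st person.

nasovuwuun

Attach evidentiality hearsay nas- → nasvuwu.
person = 1st person: zero marking, form stays nasvuwu.
Attach number plural -in → nasvuwuin.
Apply vowel harmony: nasvuwuin → nasvuwuun.
Apply epenthesis: nasvuwuun → nasovuwuun.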